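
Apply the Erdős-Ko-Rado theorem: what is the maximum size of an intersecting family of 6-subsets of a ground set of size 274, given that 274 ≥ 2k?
max |F| = C(273, 5) = 12179673324

The Erdős-Ko-Rado theorem states: for n ≥ 2k, an intersecting family of k-subsets of an n-element set has size at most C(n − 1, k − 1), with equality for 'star' families {A ⊆ [n] : |A| = k, i ∈ A} (fix an element i). For n = 274, k = 6: C(273, 5) = 12179673324.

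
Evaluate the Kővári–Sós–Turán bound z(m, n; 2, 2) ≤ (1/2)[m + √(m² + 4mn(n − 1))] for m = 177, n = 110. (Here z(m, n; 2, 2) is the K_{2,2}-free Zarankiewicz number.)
z(177, 110; 2, 2) ≤ (1/2)[177 + √(177² + 4·177·110·109)] = (1/2)[177 + √8520249] = 1547.9733

Kővári–Sós–Turán: let r_1, ..., r_177 be the row sums and z = Σ r_i the total number of 1s. Each pair of columns can share at most one row with both entries 1 (else a 2×2 all-ones block appears), so Σ_i C(r_i, 2) ≤ C(110, 2) = 5995. By convexity Σ_i C(r_i, 2) ≥ 177·C(z/177, 2) = z(z − 177)/(2·177), giving z² − 177z − 177·110·109 ≤ 0 and hence z ≤ (1/2)[177 + √(31329 + 4·2122230)] = (1/2)[177 + √8520249] ≈ (1/2)(177 + 2918.9466) = 1547.9733.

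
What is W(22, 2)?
W(22, 2) = 22 + 1 = 23

A 2-term AP is any pair of integers, so a monochromatic 2-AP exists iff some colour is used at least twice. With 22 colours, the colouring i ↦ i on {1, ..., 22} uses each colour once, avoiding any monochromatic pair, so W(22, 2) > 22. For {1, ..., 23}, pigeonhole forces two integers of the same colour, which form a monochromatic 2-AP. Hence W(22, 2) = 23.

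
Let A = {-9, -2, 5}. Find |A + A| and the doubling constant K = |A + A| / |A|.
K = |A + A| / |A| = 5/3

Enumerate A + A = {a + b : a, b ∈ A}. With |A| = 3, there are |A|^2 = 9 ordered sum pairs; collecting distinct values, A + A = {-18, -11, -4, 3, 10}, so |A + A| = 5. Thus K = 5/3. Here |A + A| = 2|A| − 1 = 5, the minimum possible — so K = 5/3 is minimal, which holds iff A is an arithmetic progression.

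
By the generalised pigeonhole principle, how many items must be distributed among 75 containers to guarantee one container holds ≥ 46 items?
n = (46 − 1)·75 + 1 = 3376

By the generalised pigeonhole principle, to guarantee some box contains ≥ r objects we need more than (r − 1) · k objects total. Threshold: n = (r − 1) · k + 1. With r = 46 and k = 75: n = 45 · 75 + 1 = 3375 + 1 = 3376. For n = 3375 = 45 · 75, we can put exactly 45 objects in every box, avoiding 46 in any single one — so 3376 is tight.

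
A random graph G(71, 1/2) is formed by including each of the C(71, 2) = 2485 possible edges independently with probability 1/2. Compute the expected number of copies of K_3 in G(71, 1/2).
E[# K_3] = C(71, 3) · (1/2)^C(3, 2) = 57155 / 2^3 = 7144.375

For each 3-subset S of vertices (there are C(71, 3) = 57155 such S), let X_S = 1 if S induces a K_3 (all C(3, 2) = 3 edges present). Then P(X_S = 1) = (1/2)^3 = 1/8. By linearity of expectation, E[# K_3] = C(71, 3) · (1/2)^3 = 57155 / 8 = 7144.375.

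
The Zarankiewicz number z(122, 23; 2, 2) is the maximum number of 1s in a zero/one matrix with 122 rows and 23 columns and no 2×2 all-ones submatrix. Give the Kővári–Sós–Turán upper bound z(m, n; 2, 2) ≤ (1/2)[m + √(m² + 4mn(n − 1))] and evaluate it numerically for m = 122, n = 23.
z(122, 23; 2, 2) ≤ (1/2)[122 + √(122² + 4·122·23·22)] = (1/2)[122 + √261812] = 316.8378

Kővári–Sós–Turán: let r_1, ..., r_122 be the row sums and z = Σ r_i the total number of 1s. Each pair of columns can share at most one row with both entries 1 (else a 2×2 all-ones block appears), so Σ_i C(r_i, 2) ≤ C(23, 2) = 253. By convexity Σ_i C(r_i, 2) ≥ 122·C(z/122, 2) = z(z − 122)/(2·122), giving z² − 122z − 122·23·22 ≤ 0 and hence z ≤ (1/2)[122 + √(14884 + 4·61732)] = (1/2)[122 + √261812] ≈ (1/2)(122 + 511.6757) = 316.8378.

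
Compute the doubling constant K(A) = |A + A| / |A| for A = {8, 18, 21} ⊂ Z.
K = |A + A| / |A| = 6/3 = 2

Enumerate A + A = {a + b : a, b ∈ A}. With |A| = 3, there are |A|^2 = 9 ordered sum pairs; collecting distinct values, A + A = {16, 26, 29, 36, 39, 42}, so |A + A| = 6. Thus K = 6/3 = 2. For comparison, the minimum possible |A + A| over all 3-element sets is 2·3 − 1 = 5 (so min K = 5/3), attained only by arithmetic progressions.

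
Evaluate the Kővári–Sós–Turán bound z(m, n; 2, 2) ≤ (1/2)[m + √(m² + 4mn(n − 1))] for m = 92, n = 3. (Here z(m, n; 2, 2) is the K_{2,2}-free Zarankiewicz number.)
z(92, 3; 2, 2) ≤ (1/2)[92 + √(92² + 4·92·3·2)] = (1/2)[92 + √10672] = 97.6527

Kővári–Sós–Turán: let r_1, ..., r_92 be the row sums and z = Σ r_i the total number of 1s. Each pair of columns can share at most one row with both entries 1 (else a 2×2 all-ones block appears), so Σ_i C(r_i, 2) ≤ C(3, 2) = 3. By convexity Σ_i C(r_i, 2) ≥ 92·C(z/92, 2) = z(z − 92)/(2·92), giving z² − 92z − 92·3·2 ≤ 0 and hence z ≤ (1/2)[92 + √(8464 + 4·552)] = (1/2)[92 + √10672] ≈ (1/2)(92 + 103.3054) = 97.6527.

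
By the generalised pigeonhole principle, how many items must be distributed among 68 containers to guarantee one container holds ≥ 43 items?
n = (43 − 1)·68 + 1 = 2857

By the generalised pigeonhole principle, to guarantee some box contains ≥ r objects we need more than (r − 1) · k objects total. Threshold: n = (r − 1) · k + 1. With r = 43 and k = 68: n = 42 · 68 + 1 = 2856 + 1 = 2857. For n = 2856 = 42 · 68, we can put exactly 42 objects in every box, avoiding 43 in any single one — so 2857 is tight.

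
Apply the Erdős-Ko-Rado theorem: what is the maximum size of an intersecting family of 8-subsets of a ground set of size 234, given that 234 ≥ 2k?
max |F| = C(233, 7) = 6753818290868

Erdős-Ko-Rado (1961): when n ≥ 2k, max |F| = C(n−1, k−1). The bound is attained by the star {A : i ∈ A} for any fixed i ∈ [n]. Here C(234−1, 8−1) = C(233, 7) = 6753818290868.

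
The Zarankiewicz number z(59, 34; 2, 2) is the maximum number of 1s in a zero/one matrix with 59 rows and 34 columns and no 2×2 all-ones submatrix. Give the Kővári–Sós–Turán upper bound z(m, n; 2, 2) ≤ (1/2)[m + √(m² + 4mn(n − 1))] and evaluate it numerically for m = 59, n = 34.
z(59, 34; 2, 2) ≤ (1/2)[59 + √(59² + 4·59·34·33)] = (1/2)[59 + √268273] = 288.4754

Kővári–Sós–Turán: let r_1, ..., r_59 be the row sums and z = Σ r_i the total number of 1s. Each pair of columns can share at most one row with both entries 1 (else a 2×2 all-ones block appears), so Σ_i C(r_i, 2) ≤ C(34, 2) = 561. By convexity Σ_i C(r_i, 2) ≥ 59·C(z/59, 2) = z(z − 59)/(2·59), giving z² − 59z − 59·34·33 ≤ 0 and hence z ≤ (1/2)[59 + √(3481 + 4·66198)] = (1/2)[59 + √268273] ≈ (1/2)(59 + 517.9508) = 288.4754.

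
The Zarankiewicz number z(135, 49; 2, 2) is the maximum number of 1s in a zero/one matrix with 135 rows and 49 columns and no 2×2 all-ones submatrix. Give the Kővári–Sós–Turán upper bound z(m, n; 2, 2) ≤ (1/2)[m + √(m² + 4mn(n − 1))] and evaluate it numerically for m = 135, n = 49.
z(135, 49; 2, 2) ≤ (1/2)[135 + √(135² + 4·135·49·48)] = (1/2)[135 + √1288305] = 635.0176

Kővári–Sós–Turán: let r_1, ..., r_135 be the row sums and z = Σ r_i the total number of 1s. Each pair of columns can share at most one row with both entries 1 (else a 2×2 all-ones block appears), so Σ_i C(r_i, 2) ≤ C(49, 2) = 1176. By convexity Σ_i C(r_i, 2) ≥ 135·C(z/135, 2) = z(z − 135)/(2·135), giving z² − 135z − 135·49·48 ≤ 0 and hence z ≤ (1/2)[135 + √(18225 + 4·317520)] = (1/2)[135 + √1288305] ≈ (1/2)(135 + 1135.0352) = 635.0176.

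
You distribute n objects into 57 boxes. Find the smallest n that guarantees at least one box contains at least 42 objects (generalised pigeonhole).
n = (42 − 1)·57 + 1 = 2338

By the generalised pigeonhole principle, to guarantee some box contains ≥ r objects we need more than (r − 1) · k objects total. Threshold: n = (r − 1) · k + 1. With r = 42 and k = 57: n = 41 · 57 + 1 = 2337 + 1 = 2338. For n = 2337 = 41 · 57, we can put exactly 41 objects in every box, avoiding 42 in any single one — so 2338 is tight.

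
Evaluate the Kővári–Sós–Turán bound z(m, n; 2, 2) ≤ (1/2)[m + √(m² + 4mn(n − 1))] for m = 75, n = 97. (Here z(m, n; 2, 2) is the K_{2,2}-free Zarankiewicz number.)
z(75, 97; 2, 2) ≤ (1/2)[75 + √(75² + 4·75·97·96)] = (1/2)[75 + √2799225] = 874.0442

Kővári–Sós–Turán: let r_1, ..., r_75 be the row sums and z = Σ r_i the total number of 1s. Each pair of columns can share at most one row with both entries 1 (else a 2×2 all-ones block appears), so Σ_i C(r_i, 2) ≤ C(97, 2) = 4656. By convexity Σ_i C(r_i, 2) ≥ 75·C(z/75, 2) = z(z − 75)/(2·75), giving z² − 75z − 75·97·96 ≤ 0 and hence z ≤ (1/2)[75 + √(5625 + 4·698400)] = (1/2)[75 + √2799225] ≈ (1/2)(75 + 1673.0885) = 874.0442.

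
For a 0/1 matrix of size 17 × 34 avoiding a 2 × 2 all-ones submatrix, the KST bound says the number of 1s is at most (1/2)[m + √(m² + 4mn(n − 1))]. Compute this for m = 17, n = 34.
z(17, 34; 2, 2) ≤ (1/2)[17 + √(17² + 4·17·34·33)] = (1/2)[17 + √76585] = 146.87

Kővári–Sós–Turán: let r_1, ..., r_17 be the row sums and z = Σ r_i the total number of 1s. Each pair of columns can share at most one row with both entries 1 (else a 2×2 all-ones block appears), so Σ_i C(r_i, 2) ≤ C(34, 2) = 561. By convexity Σ_i C(r_i, 2) ≥ 17·C(z/17, 2) = z(z − 17)/(2·17), giving z² − 17z − 17·34·33 ≤ 0 and hence z ≤ (1/2)[17 + √(289 + 4·19074)] = (1/2)[17 + √76585] ≈ (1/2)(17 + 276.74) = 146.87.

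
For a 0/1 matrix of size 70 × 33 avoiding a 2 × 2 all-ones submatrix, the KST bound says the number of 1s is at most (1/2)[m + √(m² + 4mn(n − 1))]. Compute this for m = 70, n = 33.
z(70, 33; 2, 2) ≤ (1/2)[70 + √(70² + 4·70·33·32)] = (1/2)[70 + √300580] = 309.1259

Kővári–Sós–Turán: let r_1, ..., r_70 be the row sums and z = Σ r_i the total number of 1s. Each pair of columns can share at most one row with both entries 1 (else a 2×2 all-ones block appears), so Σ_i C(r_i, 2) ≤ C(33, 2) = 528. By convexity Σ_i C(r_i, 2) ≥ 70·C(z/70, 2) = z(z − 70)/(2·70), giving z² − 70z − 70·33·32 ≤ 0 and hence z ≤ (1/2)[70 + √(4900 + 4·73920)] = (1/2)[70 + √300580] ≈ (1/2)(70 + 548.2518) = 309.1259.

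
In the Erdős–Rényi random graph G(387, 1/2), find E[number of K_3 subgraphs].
E[# K_3] = C(387, 3) · (1/2)^C(3, 2) = 9585345 / 2^3 = 1198168.125

For each 3-subset S of vertices (there are C(387, 3) = 9585345 such S), let X_S = 1 if S induces a K_3 (all C(3, 2) = 3 edges present). Then P(X_S = 1) = (1/2)^3 = 1/8. By linearity of expectation, E[# K_3] = C(387, 3) · (1/2)^3 = 9585345 / 8 = 1198168.125.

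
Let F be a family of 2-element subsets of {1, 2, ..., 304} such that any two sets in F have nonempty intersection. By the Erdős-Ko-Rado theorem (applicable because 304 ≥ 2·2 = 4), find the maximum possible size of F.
max |F| = C(303, 1) = 303

Erdős-Ko-Rado (1961): when n ≥ 2k, max |F| = C(n−1, k−1). The bound is attained by the star {A : i ∈ A} for any fixed i ∈ [n]. Here C(304−1, 2−1) = C(303, 1) = 303.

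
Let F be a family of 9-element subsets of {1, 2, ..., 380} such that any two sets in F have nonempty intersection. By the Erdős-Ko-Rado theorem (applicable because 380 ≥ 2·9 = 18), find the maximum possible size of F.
max |F| = C(379, 8) = 9801540147002175

Erdős-Ko-Rado (1961): when n ≥ 2k, max |F| = C(n−1, k−1). The bound is attained by the star {A : i ∈ A} for any fixed i ∈ [n]. Here C(380−1, 9−1) = C(379, 8) = 9801540147002175.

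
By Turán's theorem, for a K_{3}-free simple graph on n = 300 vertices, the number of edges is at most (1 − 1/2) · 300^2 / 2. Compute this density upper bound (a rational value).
Turán density bound = (1/2) · 300^2/2 = 22500

Turán's theorem: ex(n, K_{r+1}) is achieved by the complete r-partite Turán graph T(n, r) with parts as balanced as possible, and is at most (1 − 1/r) · n^2/2. For r = 2, n = 300: the density bound is (1/2) · 90000/2 = 22500. Since 2 ∣ 300, the Turán graph T(300, 2) has parts of equal size 150, and its edge count e(T(300, 2)) = 22500 attains the density bound exactly.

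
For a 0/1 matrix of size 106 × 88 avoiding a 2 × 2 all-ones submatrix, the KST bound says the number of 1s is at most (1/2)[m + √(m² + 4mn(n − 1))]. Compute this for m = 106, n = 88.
z(106, 88; 2, 2) ≤ (1/2)[106 + √(106² + 4·106·88·87)] = (1/2)[106 + √3257380] = 955.4107

Kővári–Sós–Turán: let r_1, ..., r_106 be the row sums and z = Σ r_i the total number of 1s. Each pair of columns can share at most one row with both entries 1 (else a 2×2 all-ones block appears), so Σ_i C(r_i, 2) ≤ C(88, 2) = 3828. By convexity Σ_i C(r_i, 2) ≥ 106·C(z/106, 2) = z(z − 106)/(2·106), giving z² − 106z − 106·88·87 ≤ 0 and hence z ≤ (1/2)[106 + √(11236 + 4·811536)] = (1/2)[106 + √3257380] ≈ (1/2)(106 + 1804.8213) = 955.4107.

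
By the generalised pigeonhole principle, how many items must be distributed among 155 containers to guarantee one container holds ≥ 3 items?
n = (3 − 1)·155 + 1 = 311

By the generalised pigeonhole principle, to guarantee some box contains ≥ r objects we need more than (r − 1) · k objects total. Threshold: n = (r − 1) · k + 1. With r = 3 and k = 155: n = 2 · 155 + 1 = 310 + 1 = 311. For n = 310 = 2 · 155, we can put exactly 2 objects in every box, avoiding 3 in any single one — so 311 is tight.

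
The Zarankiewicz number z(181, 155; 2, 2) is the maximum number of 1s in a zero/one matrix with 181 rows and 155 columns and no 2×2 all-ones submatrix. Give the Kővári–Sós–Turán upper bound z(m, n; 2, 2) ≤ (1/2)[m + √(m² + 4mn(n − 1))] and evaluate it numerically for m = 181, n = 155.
z(181, 155; 2, 2) ≤ (1/2)[181 + √(181² + 4·181·155·154)] = (1/2)[181 + √17314641] = 2171.0433

Kővári–Sós–Turán: let r_1, ..., r_181 be the row sums and z = Σ r_i the total number of 1s. Each pair of columns can share at most one row with both entries 1 (else a 2×2 all-ones block appears), so Σ_i C(r_i, 2) ≤ C(155, 2) = 11935. By convexity Σ_i C(r_i, 2) ≥ 181·C(z/181, 2) = z(z − 181)/(2·181), giving z² − 181z − 181·155·154 ≤ 0 and hence z ≤ (1/2)[181 + √(32761 + 4·4320470)] = (1/2)[181 + √17314641] ≈ (1/2)(181 + 4161.0865) = 2171.0433.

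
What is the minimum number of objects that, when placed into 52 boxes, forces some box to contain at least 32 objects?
n = (32 − 1)·52 + 1 = 1613

By the generalised pigeonhole principle, to guarantee some box contains ≥ r objects we need more than (r − 1) · k objects total. Threshold: n = (r − 1) · k + 1. With r = 32 and k = 52: n = 31 · 52 + 1 = 1612 + 1 = 1613. For n = 1612 = 31 · 52, we can put exactly 31 objects in every box, avoiding 32 in any single one — so 1613 is tight.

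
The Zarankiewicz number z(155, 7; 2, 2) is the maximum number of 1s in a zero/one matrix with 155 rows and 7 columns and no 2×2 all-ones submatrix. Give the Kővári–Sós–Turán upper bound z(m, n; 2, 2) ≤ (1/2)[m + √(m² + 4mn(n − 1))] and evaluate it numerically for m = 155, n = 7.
z(155, 7; 2, 2) ≤ (1/2)[155 + √(155² + 4·155·7·6)] = (1/2)[155 + √50065] = 189.376

Kővári–Sós–Turán: let r_1, ..., r_155 be the row sums and z = Σ r_i the total number of 1s. Each pair of columns can share at most one row with both entries 1 (else a 2×2 all-ones block appears), so Σ_i C(r_i, 2) ≤ C(7, 2) = 21. By convexity Σ_i C(r_i, 2) ≥ 155·C(z/155, 2) = z(z − 155)/(2·155), giving z² − 155z − 155·7·6 ≤ 0 and hence z ≤ (1/2)[155 + √(24025 + 4·6510)] = (1/2)[155 + √50065] ≈ (1/2)(155 + 223.7521) = 189.376.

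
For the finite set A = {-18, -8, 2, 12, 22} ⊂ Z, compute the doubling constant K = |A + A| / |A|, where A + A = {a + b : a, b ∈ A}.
K = |A + A| / |A| = 9/5

Enumerate A + A = {a + b : a, b ∈ A}. With |A| = 5, there are |A|^2 = 25 ordered sum pairs; collecting distinct values, A + A = {-36, -26, -16, -6, 4, 14, 24, 34, 44}, so |A + A| = 9. Thus K = 9/5. Here |A + A| = 2|A| − 1 = 9, the minimum possible — so K = 9/5 is minimal, which holds iff A is an arithmetic progression.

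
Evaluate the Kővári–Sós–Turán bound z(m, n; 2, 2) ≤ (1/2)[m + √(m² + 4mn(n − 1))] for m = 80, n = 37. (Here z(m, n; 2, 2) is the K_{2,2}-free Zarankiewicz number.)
z(80, 37; 2, 2) ≤ (1/2)[80 + √(80² + 4·80·37·36)] = (1/2)[80 + √432640] = 368.8769

Kővári–Sós–Turán: let r_1, ..., r_80 be the row sums and z = Σ r_i the total number of 1s. Each pair of columns can share at most one row with both entries 1 (else a 2×2 all-ones block appears), so Σ_i C(r_i, 2) ≤ C(37, 2) = 666. By convexity Σ_i C(r_i, 2) ≥ 80·C(z/80, 2) = z(z − 80)/(2·80), giving z² − 80z − 80·37·36 ≤ 0 and hence z ≤ (1/2)[80 + √(6400 + 4·106560)] = (1/2)[80 + √432640] ≈ (1/2)(80 + 657.7538) = 368.8769.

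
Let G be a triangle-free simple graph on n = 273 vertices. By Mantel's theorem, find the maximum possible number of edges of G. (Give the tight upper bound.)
ex(273, K_3) = ⌊273^2/4⌋ = 18632

Mantel (1907): a triangle-free graph on n vertices has at most ⌊n^2/4⌋ edges, with equality for the complete bipartite graph K_{⌊n/2⌋, ⌈n/2⌉}. For n = 273: ⌊273^2/4⌋ = ⌊74529/4⌋ = 18632. The extremal graph is K_{136, 137}, which has 136·137 = 18632 edges.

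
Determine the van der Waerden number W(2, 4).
W(2, 4) = 35

W(2, 4) = 35. The lower bound W(2, 4) > 34 comes from an explicit good 2-colouring of [1, 34]; the upper bound W(2, 4) ≤ 35 was verified by exhaustive search over 2-colourings of [1, 35].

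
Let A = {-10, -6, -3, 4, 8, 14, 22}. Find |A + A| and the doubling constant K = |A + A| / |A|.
K = |A + A| / |A| = 23/7

Enumerate A + A = {a + b : a, b ∈ A}. With |A| = 7, there are |A|^2 = 49 ordered sum pairs; collecting distinct values, A + A = {-20, -16, -13, -12, -9, -6, -2, 1, 2, 4, 5, 8, 11, 12, 16, 18, 19, 22, 26, 28, 30, 36, 44}, so |A + A| = 23. Thus K = 23/7. For comparison, the minimum possible |A + A| over all 7-element sets is 2·7 − 1 = 13 (so min K = 13/7), attained only by arithmetic progressions.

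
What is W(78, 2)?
W(78, 2) = 78 + 1 = 79

A 2-term AP is any pair of integers, so a monochromatic 2-AP exists iff some colour is used at least twice. With 78 colours, the colouring i ↦ i on {1, ..., 78} uses each colour once, avoiding any monochromatic pair, so W(78, 2) > 78. For {1, ..., 79}, pigeonhole forces two integers of the same colour, which form a monochromatic 2-AP. Hence W(78, 2) = 79.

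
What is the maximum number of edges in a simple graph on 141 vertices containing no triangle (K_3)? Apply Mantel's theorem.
ex(141, K_3) = ⌊141^2/4⌋ = 4970

Mantel (1907): a triangle-free graph on n vertices has at most ⌊n^2/4⌋ edges, with equality for the complete bipartite graph K_{⌊n/2⌋, ⌈n/2⌉}. For n = 141: ⌊141^2/4⌋ = ⌊19881/4⌋ = 4970. The extremal graph is K_{70, 71}, which has 70·71 = 4970 edges.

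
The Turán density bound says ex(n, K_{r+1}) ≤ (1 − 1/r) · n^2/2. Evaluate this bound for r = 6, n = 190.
Turán density bound = (5/6) · 190^2/2 = 45125/3 ≈ 15041.6667

Turán's theorem: ex(n, K_{r+1}) is achieved by the complete r-partite Turán graph T(n, r) with parts as balanced as possible, and is at most (1 − 1/r) · n^2/2. For r = 6, n = 190: the density bound is (5/6) · 36100/2 = 45125/3 ≈ 15041.6667. The integer-valued extremum is e(T(190, 6)) = 15041, which is strictly less than the density bound 45125/3 since 6 ∤ 190 (the parts of T(190, 6) cannot all be equal).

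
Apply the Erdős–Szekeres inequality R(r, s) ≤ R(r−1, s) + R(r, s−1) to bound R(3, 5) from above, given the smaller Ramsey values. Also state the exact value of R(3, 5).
R(3, 5) ≤ R(2, 5) + R(3, 4) = 5 + 9 = 14; exact value R(3, 5) = 14.

The Erdős–Szekeres recurrence R(r, s) ≤ R(r−1, s) + R(r, s−1) applied to (r, s) = (3, 5) gives
  R(3, 5) ≤ R(2, 5) + R(3, 4) = 5 + 9 = 14.
(Recall R(2, k) = k and R is symmetric.) Here the recurrence bound is tight: a matching lower-bound construction on K_{13} shows R(3, 5) > 13, so R(3, 5) = 14 exactly.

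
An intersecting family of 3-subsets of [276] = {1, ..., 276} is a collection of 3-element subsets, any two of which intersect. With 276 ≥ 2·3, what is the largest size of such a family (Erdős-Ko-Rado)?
max |F| = C(275, 2) = 37675

The Erdős-Ko-Rado theorem states: for n ≥ 2k, an intersecting family of k-subsets of an n-element set has size at most C(n − 1, k − 1), with equality for 'star' families {A ⊆ [n] : |A| = k, i ∈ A} (fix an element i). For n = 276, k = 3: C(275, 2) = 37675.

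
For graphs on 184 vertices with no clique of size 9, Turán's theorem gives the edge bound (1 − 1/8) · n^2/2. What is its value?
Turán density bound = (7/8) · 184^2/2 = 14812

Turán's theorem: ex(n, K_{r+1}) is achieved by the complete r-partite Turán graph T(n, r) with parts as balanced as possible, and is at most (1 − 1/r) · n^2/2. For r = 8, n = 184: the density bound is (7/8) · 33856/2 = 14812. Since 8 ∣ 184, the Turán graph T(184, 8) has parts of equal size 23, and its edge count e(T(184, 8)) = 14812 attains the density bound exactly.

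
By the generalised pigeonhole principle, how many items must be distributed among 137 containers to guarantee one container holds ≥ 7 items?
n = (7 − 1)·137 + 1 = 823

By the generalised pigeonhole principle, to guarantee some box contains ≥ r objects we need more than (r − 1) · k objects total. Threshold: n = (r − 1) · k + 1. With r = 7 and k = 137: n = 6 · 137 + 1 = 822 + 1 = 823. For n = 822 = 6 · 137, we can put exactly 6 objects in every box, avoiding 7 in any single one — so 823 is tight.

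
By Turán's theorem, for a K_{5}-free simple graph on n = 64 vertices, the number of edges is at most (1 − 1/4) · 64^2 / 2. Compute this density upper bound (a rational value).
Turán density bound = (3/4) · 64^2/2 = 1536

Turán's theorem: ex(n, K_{r+1}) is achieved by the complete r-partite Turán graph T(n, r) with parts as balanced as possible, and is at most (1 − 1/r) · n^2/2. For r = 4, n = 64: the density bound is (3/4) · 4096/2 = 1536. Since 4 ∣ 64, the Turán graph T(64, 4) has parts of equal size 16, and its edge count e(T(64, 4)) = 1536 attains the density bound exactly.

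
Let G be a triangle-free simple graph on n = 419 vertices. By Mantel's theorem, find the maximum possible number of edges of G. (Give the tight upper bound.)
ex(419, K_3) = ⌊419^2/4⌋ = 43890

Mantel (1907): a triangle-free graph on n vertices has at most ⌊n^2/4⌋ edges, with equality for the complete bipartite graph K_{⌊n/2⌋, ⌈n/2⌉}. For n = 419: ⌊419^2/4⌋ = ⌊175561/4⌋ = 43890. The extremal graph is K_{209, 210}, which has 209·210 = 43890 edges.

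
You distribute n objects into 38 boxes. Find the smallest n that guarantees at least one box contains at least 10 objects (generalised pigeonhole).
n = (10 − 1)·38 + 1 = 343

By the generalised pigeonhole principle, to guarantee some box contains ≥ r objects we need more than (r − 1) · k objects total. Threshold: n = (r − 1) · k + 1. With r = 10 and k = 38: n = 9 · 38 + 1 = 342 + 1 = 343. For n = 342 = 9 · 38, we can put exactly 9 objects in every box, avoiding 10 in any single one — so 343 is tight.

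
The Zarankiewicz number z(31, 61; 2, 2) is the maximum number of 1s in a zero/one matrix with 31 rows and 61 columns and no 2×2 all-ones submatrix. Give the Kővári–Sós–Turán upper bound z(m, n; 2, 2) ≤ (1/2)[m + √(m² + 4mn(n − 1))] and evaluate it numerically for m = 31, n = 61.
z(31, 61; 2, 2) ≤ (1/2)[31 + √(31² + 4·31·61·60)] = (1/2)[31 + √454801] = 352.6947

Kővári–Sós–Turán: let r_1, ..., r_31 be the row sums and z = Σ r_i the total number of 1s. Each pair of columns can share at most one row with both entries 1 (else a 2×2 all-ones block appears), so Σ_i C(r_i, 2) ≤ C(61, 2) = 1830. By convexity Σ_i C(r_i, 2) ≥ 31·C(z/31, 2) = z(z − 31)/(2·31), giving z² − 31z − 31·61·60 ≤ 0 and hence z ≤ (1/2)[31 + √(961 + 4·113460)] = (1/2)[31 + √454801] ≈ (1/2)(31 + 674.3894) = 352.6947.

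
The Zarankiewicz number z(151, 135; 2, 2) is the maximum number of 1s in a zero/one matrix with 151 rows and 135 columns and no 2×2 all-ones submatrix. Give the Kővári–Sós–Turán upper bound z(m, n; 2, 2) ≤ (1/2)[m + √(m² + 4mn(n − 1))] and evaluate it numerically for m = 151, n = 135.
z(151, 135; 2, 2) ≤ (1/2)[151 + √(151² + 4·151·135·134)] = (1/2)[151 + √10949161] = 1729.9758

Kővári–Sós–Turán: let r_1, ..., r_151 be the row sums and z = Σ r_i the total number of 1s. Each pair of columns can share at most one row with both entries 1 (else a 2×2 all-ones block appears), so Σ_i C(r_i, 2) ≤ C(135, 2) = 9045. By convexity Σ_i C(r_i, 2) ≥ 151·C(z/151, 2) = z(z − 151)/(2·151), giving z² − 151z − 151·135·134 ≤ 0 and hence z ≤ (1/2)[151 + √(22801 + 4·2731590)] = (1/2)[151 + √10949161] ≈ (1/2)(151 + 3308.9516) = 1729.9758.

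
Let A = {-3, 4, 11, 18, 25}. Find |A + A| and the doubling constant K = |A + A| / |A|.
K = |A + A| / |A| = 9/5

Enumerate A + A = {a + b : a, b ∈ A}. With |A| = 5, there are |A|^2 = 25 ordered sum pairs; collecting distinct values, A + A = {-6, 1, 8, 15, 22, 29, 36, 43, 50}, so |A + A| = 9. Thus K = 9/5. Here |A + A| = 2|A| − 1 = 9, the minimum possible — so K = 9/5 is minimal, which holds iff A is an arithmetic progression.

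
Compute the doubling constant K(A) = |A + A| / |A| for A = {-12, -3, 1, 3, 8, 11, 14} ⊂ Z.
K = |A + A| / |A| = 25/7

Enumerate A + A = {a + b : a, b ∈ A}. With |A| = 7, there are |A|^2 = 49 ordered sum pairs; collecting distinct values, A + A = {-24, -15, -11, -9, -6, -4, -2, -1, 0, 2, 4, 5, 6, 8, 9, 11, 12, 14, 15, 16, 17, 19, 22, 25, 28}, so |A + A| = 25. Thus K = 25/7. For comparison, the minimum possible |A + A| over all 7-element sets is 2·7 − 1 = 13 (so min K = 13/7), attained only by arithmetic progressions.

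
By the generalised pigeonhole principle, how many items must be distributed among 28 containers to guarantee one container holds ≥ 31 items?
n = (31 − 1)·28 + 1 = 841

By the generalised pigeonhole principle, to guarantee some box contains ≥ r objects we need more than (r − 1) · k objects total. Threshold: n = (r − 1) · k + 1. With r = 31 and k = 28: n = 30 · 28 + 1 = 840 + 1 = 841. For n = 840 = 30 · 28, we can put exactly 30 objects in every box, avoiding 31 in any single one — so 841 is tight.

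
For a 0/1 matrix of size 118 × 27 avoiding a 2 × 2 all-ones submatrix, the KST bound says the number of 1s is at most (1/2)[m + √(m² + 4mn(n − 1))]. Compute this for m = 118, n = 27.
z(118, 27; 2, 2) ≤ (1/2)[118 + √(118² + 4·118·27·26)] = (1/2)[118 + √345268] = 352.7975

Kővári–Sós–Turán: let r_1, ..., r_118 be the row sums and z = Σ r_i the total number of 1s. Each pair of columns can share at most one row with both entries 1 (else a 2×2 all-ones block appears), so Σ_i C(r_i, 2) ≤ C(27, 2) = 351. By convexity Σ_i C(r_i, 2) ≥ 118·C(z/118, 2) = z(z − 118)/(2·118), giving z² − 118z − 118·27·26 ≤ 0 and hence z ≤ (1/2)[118 + √(13924 + 4·82836)] = (1/2)[118 + √345268] ≈ (1/2)(118 + 587.5951) = 352.7975.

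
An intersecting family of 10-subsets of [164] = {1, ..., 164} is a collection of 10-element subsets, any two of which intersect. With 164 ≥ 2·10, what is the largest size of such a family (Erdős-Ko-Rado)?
max |F| = C(163, 9) = 178770397153140

The Erdős-Ko-Rado theorem states: for n ≥ 2k, an intersecting family of k-subsets of an n-element set has size at most C(n − 1, k − 1), with equality for 'star' families {A ⊆ [n] : |A| = k, i ∈ A} (fix an element i). For n = 164, k = 10: C(163, 9) = 178770397153140.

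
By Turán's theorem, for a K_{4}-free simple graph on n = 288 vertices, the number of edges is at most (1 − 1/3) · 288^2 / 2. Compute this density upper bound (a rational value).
Turán density bound = (2/3) · 288^2/2 = 27648

Turán's theorem: ex(n, K_{r+1}) is achieved by the complete r-partite Turán graph T(n, r) with parts as balanced as possible, and is at most (1 − 1/r) · n^2/2. For r = 3, n = 288: the density bound is (2/3) · 82944/2 = 27648. Since 3 ∣ 288, the Turán graph T(288, 3) has parts of equal size 96, and its edge count e(T(288, 3)) = 27648 attains the density bound exactly.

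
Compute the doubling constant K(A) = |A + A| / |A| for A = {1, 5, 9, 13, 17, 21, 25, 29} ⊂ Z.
K = |A + A| / |A| = 15/8

Enumerate A + A = {a + b : a, b ∈ A}. With |A| = 8, there are |A|^2 = 64 ordered sum pairs; collecting distinct values, A + A = {2, 6, 10, 14, 18, 22, 26, 30, 34, 38, 42, 46, 50, 54, 58}, so |A + A| = 15. Thus K = 15/8. Here |A + A| = 2|A| − 1 = 15, the minimum possible — so K = 15/8 is minimal, which holds iff A is an arithmetic progression.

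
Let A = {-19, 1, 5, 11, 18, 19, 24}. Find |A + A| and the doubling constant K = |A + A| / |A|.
K = |A + A| / |A| = 27/7

Enumerate A + A = {a + b : a, b ∈ A}. With |A| = 7, there are |A|^2 = 49 ordered sum pairs; collecting distinct values, A + A = {-38, -18, -14, -8, -1, 0, 2, 5, 6, 10, 12, 16, 19, 20, 22, 23, 24, 25, 29, 30, 35, 36, 37, 38, 42, 43, 48}, so |A + A| = 27. Thus K = 27/7. For comparison, the minimum possible |A + A| over all 7-element sets is 2·7 − 1 = 13 (so min K = 13/7), attained only by arithmetic progressions.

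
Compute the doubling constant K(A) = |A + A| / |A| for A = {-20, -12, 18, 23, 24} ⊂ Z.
K = |A + A| / |A| = 15/5 = 3

Enumerate A + A = {a + b : a, b ∈ A}. With |A| = 5, there are |A|^2 = 25 ordered sum pairs; collecting distinct values, A + A = {-40, -32, -24, -2, 3, 4, 6, 11, 12, 36, 41, 42, 46, 47, 48}, so |A + A| = 15. Thus K = 15/5 = 3. For comparison, the minimum possible |A + A| over all 5-element sets is 2·5 − 1 = 9 (so min K = 9/5), attained only by arithmetic progressions.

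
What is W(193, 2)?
W(193, 2) = 193 + 1 = 194

A 2-term AP is any pair of integers, so a monochromatic 2-AP exists iff some colour is used at least twice. With 193 colours, the colouring i ↦ i on {1, ..., 193} uses each colour once, avoiding any monochromatic pair, so W(193, 2) > 193. For {1, ..., 194}, pigeonhole forces two integers of the same colour, which form a monochromatic 2-AP. Hence W(193, 2) = 194.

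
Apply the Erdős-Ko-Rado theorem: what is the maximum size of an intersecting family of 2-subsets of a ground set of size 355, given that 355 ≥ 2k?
max |F| = C(354, 1) = 354

The Erdős-Ko-Rado theorem states: for n ≥ 2k, an intersecting family of k-subsets of an n-element set has size at most C(n − 1, k − 1), with equality for 'star' families {A ⊆ [n] : |A| = k, i ∈ A} (fix an element i). For n = 355, k = 2: C(354, 1) = 354.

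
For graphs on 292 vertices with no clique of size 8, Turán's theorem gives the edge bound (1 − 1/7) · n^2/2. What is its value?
Turán density bound = (6/7) · 292^2/2 = 255792/7 ≈ 36541.7143

Turán's theorem: ex(n, K_{r+1}) is achieved by the complete r-partite Turán graph T(n, r) with parts as balanced as possible, and is at most (1 − 1/r) · n^2/2. For r = 7, n = 292: the density bound is (6/7) · 85264/2 = 255792/7 ≈ 36541.7143. The integer-valued extremum is e(T(292, 7)) = 36541, which is strictly less than the density bound 255792/7 since 7 ∤ 292 (the parts of T(292, 7) cannot all be equal).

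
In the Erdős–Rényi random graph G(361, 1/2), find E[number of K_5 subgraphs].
E[# K_5] = C(361, 5) · (1/2)^C(5, 2) = 49690589382 / 2^10 = 24845294691/512 ≈ 48525966.193359

For each 5-subset S of vertices (there are C(361, 5) = 49690589382 such S), let X_S = 1 if S induces a K_5 (all C(5, 2) = 10 edges present). Then P(X_S = 1) = (1/2)^10 = 1/1024. By linearity of expectation, E[# K_5] = C(361, 5) · (1/2)^10 = 49690589382 / 1024 = 24845294691/512 ≈ 48525966.193359.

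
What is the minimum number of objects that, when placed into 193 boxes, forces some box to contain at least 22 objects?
n = (22 − 1)·193 + 1 = 4054

By the generalised pigeonhole principle, to guarantee some box contains ≥ r objects we need more than (r − 1) · k objects total. Threshold: n = (r − 1) · k + 1. With r = 22 and k = 193: n = 21 · 193 + 1 = 4053 + 1 = 4054. For n = 4053 = 21 · 193, we can put exactly 21 objects in every box, avoiding 22 in any single one — so 4054 is tight.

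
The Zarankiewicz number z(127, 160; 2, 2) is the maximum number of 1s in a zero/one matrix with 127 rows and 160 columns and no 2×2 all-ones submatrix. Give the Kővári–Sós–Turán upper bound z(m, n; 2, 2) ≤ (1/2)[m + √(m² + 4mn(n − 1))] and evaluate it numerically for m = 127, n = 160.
z(127, 160; 2, 2) ≤ (1/2)[127 + √(127² + 4·127·160·159)] = (1/2)[127 + √12939649] = 1862.0862

Kővári–Sós–Turán: let r_1, ..., r_127 be the row sums and z = Σ r_i the total number of 1s. Each pair of columns can share at most one row with both entries 1 (else a 2×2 all-ones block appears), so Σ_i C(r_i, 2) ≤ C(160, 2) = 12720. By convexity Σ_i C(r_i, 2) ≥ 127·C(z/127, 2) = z(z − 127)/(2·127), giving z² − 127z − 127·160·159 ≤ 0 and hence z ≤ (1/2)[127 + √(16129 + 4·3230880)] = (1/2)[127 + √12939649] ≈ (1/2)(127 + 3597.1724) = 1862.0862.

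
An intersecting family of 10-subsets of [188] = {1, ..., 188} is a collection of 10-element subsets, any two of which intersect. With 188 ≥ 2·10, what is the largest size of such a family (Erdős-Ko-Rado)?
max |F| = C(187, 9) = 633734948777645

Erdős-Ko-Rado (1961): when n ≥ 2k, max |F| = C(n−1, k−1). The bound is attained by the star {A : i ∈ A} for any fixed i ∈ [n]. Here C(188−1, 10−1) = C(187, 9) = 633734948777645.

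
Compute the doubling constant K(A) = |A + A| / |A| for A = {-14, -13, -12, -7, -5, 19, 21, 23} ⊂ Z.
K = |A + A| / |A| = 29/8

Enumerate A + A = {a + b : a, b ∈ A}. With |A| = 8, there are |A|^2 = 64 ordered sum pairs; collecting distinct values, A + A = {-28, -27, -26, -25, -24, -21, -20, -19, -18, -17, -14, -12, -10, 5, 6, 7, 8, 9, 10, 11, 12, 14, 16, 18, 38, 40, 42, 44, 46}, so |A + A| = 29. Thus K = 29/8. For comparison, the minimum possible |A + A| over all 8-element sets is 2·8 − 1 = 15 (so min K = 15/8), attained only by arithmetic progressions.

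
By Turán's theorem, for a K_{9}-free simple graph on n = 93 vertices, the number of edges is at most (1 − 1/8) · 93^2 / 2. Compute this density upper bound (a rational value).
Turán density bound = (7/8) · 93^2/2 = 60543/16 ≈ 3783.9375

Turán's theorem: ex(n, K_{r+1}) is achieved by the complete r-partite Turán graph T(n, r) with parts as balanced as possible, and is at most (1 − 1/r) · n^2/2. For r = 8, n = 93: the density bound is (7/8) · 8649/2 = 60543/16 ≈ 3783.9375. The integer-valued extremum is e(T(93, 8)) = 3783, which is strictly less than the density bound 60543/16 since 8 ∤ 93 (the parts of T(93, 8) cannot all be equal).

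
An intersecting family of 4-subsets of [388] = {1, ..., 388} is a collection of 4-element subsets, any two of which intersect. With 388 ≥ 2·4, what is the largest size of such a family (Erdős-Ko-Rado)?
max |F| = C(387, 3) = 9585345

The Erdős-Ko-Rado theorem states: for n ≥ 2k, an intersecting family of k-subsets of an n-element set has size at most C(n − 1, k − 1), with equality for 'star' families {A ⊆ [n] : |A| = k, i ∈ A} (fix an element i). For n = 388, k = 4: C(387, 3) = 9585345.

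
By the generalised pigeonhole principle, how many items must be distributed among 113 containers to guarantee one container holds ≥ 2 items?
n = (2 − 1)·113 + 1 = 114

By the generalised pigeonhole principle, to guarantee some box contains ≥ r objects we need more than (r − 1) · k objects total. Threshold: n = (r − 1) · k + 1. With r = 2 and k = 113: n = 1 · 113 + 1 = 113 + 1 = 114. For n = 113 = 1 · 113, we can put exactly 1 objects in every box, avoiding 2 in any single one — so 114 is tight.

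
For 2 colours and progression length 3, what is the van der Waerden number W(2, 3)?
W(2, 3) = 9

Lower bound: the 2-colouring RRBBRRBB of {1, ..., 8} (R at positions {1, 2, 5, 6}, B at {3, 4, 7, 8}) contains no monochromatic 3-term AP, so W(2, 3) > 8. Upper bound: a case analysis on any 2-colouring of {1, ..., 9} forces such an AP. Hence W(2, 3) = 9.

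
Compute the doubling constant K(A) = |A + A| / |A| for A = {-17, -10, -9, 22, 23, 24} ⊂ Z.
K = |A + A| / |A| = 18/6 = 3

Enumerate A + A = {a + b : a, b ∈ A}. With |A| = 6, there are |A|^2 = 36 ordered sum pairs; collecting distinct values, A + A = {-34, -27, -26, -20, -19, -18, 5, 6, 7, 12, 13, 14, 15, 44, 45, 46, 47, 48}, so |A + A| = 18. Thus K = 18/6 = 3. For comparison, the minimum possible |A + A| over all 6-element sets is 2·6 − 1 = 11 (so min K = 11/6), attained only by arithmetic progressions.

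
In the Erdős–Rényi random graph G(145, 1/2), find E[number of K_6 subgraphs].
E[# K_6] = C(145, 6) · (1/2)^C(6, 2) = 11624372760 / 2^15 = 1453046595/4096 ≈ 354747.703857

For each 6-subset S of vertices (there are C(145, 6) = 11624372760 such S), let X_S = 1 if S induces a K_6 (all C(6, 2) = 15 edges present). Then P(X_S = 1) = (1/2)^15 = 1/32768. By linearity of expectation, E[# K_6] = C(145, 6) · (1/2)^15 = 11624372760 / 32768 = 1453046595/4096 ≈ 354747.703857.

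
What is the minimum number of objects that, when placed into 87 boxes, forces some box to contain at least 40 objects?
n = (40 − 1)·87 + 1 = 3394

By the generalised pigeonhole principle, to guarantee some box contains ≥ r objects we need more than (r − 1) · k objects total. Threshold: n = (r − 1) · k + 1. With r = 40 and k = 87: n = 39 · 87 + 1 = 3393 + 1 = 3394. For n = 3393 = 39 · 87, we can put exactly 39 objects in every box, avoiding 40 in any single one — so 3394 is tight.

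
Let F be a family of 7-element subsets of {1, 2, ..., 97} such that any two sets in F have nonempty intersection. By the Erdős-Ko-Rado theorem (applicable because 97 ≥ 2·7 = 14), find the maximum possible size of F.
max |F| = C(96, 6) = 927048304

Erdős-Ko-Rado (1961): when n ≥ 2k, max |F| = C(n−1, k−1). The bound is attained by the star {A : i ∈ A} for any fixed i ∈ [n]. Here C(97−1, 7−1) = C(96, 6) = 927048304.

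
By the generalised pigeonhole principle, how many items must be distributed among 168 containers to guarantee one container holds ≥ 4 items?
n = (4 − 1)·168 + 1 = 505

By the generalised pigeonhole principle, to guarantee some box contains ≥ r objects we need more than (r − 1) · k objects total. Threshold: n = (r − 1) · k + 1. With r = 4 and k = 168: n = 3 · 168 + 1 = 504 + 1 = 505. For n = 504 = 3 · 168, we can put exactly 3 objects in every box, avoiding 4 in any single one — so 505 is tight.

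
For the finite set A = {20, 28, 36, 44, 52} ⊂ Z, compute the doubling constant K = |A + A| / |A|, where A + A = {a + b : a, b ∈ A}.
K = |A + A| / |A| = 9/5

Enumerate A + A = {a + b : a, b ∈ A}. With |A| = 5, there are |A|^2 = 25 ordered sum pairs; collecting distinct values, A + A = {40, 48, 56, 64, 72, 80, 88, 96, 104}, so |A + A| = 9. Thus K = 9/5. Here |A + A| = 2|A| − 1 = 9, the minimum possible — so K = 9/5 is minimal, which holds iff A is an arithmetic progression.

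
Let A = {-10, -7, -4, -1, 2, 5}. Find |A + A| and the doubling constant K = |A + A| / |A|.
K = |A + A| / |A| = 11/6

Enumerate A + A = {a + b : a, b ∈ A}. With |A| = 6, there are |A|^2 = 36 ordered sum pairs; collecting distinct values, A + A = {-20, -17, -14, -11, -8, -5, -2, 1, 4, 7, 10}, so |A + A| = 11. Thus K = 11/6. Here |A + A| = 2|A| − 1 = 11, the minimum possible — so K = 11/6 is minimal, which holds iff A is an arithmetic progression.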